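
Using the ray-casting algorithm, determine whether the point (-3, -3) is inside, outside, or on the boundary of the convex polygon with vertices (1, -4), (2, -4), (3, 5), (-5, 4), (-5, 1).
The point (-3, -3) lies strictly outside the polygon

Cast a horizontal ray to the right from the query point and count how many polygon edges it crosses (each edge strictly once or zero times, handled with the usual half-open convention). 
Parity of crossings → even ⇒ outside.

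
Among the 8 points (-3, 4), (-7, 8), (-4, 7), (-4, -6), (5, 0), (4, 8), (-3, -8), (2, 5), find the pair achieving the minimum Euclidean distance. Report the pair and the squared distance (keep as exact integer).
Pair = ((-4, -6), (-3, -8)); squared distance = 5

Compute all C(8, 2) = 28 pairwise squared distances (x_i − x_j)² + (y_i − y_j)². The minimum is 5, attained by the pair ((-4, -6), (-3, -8)).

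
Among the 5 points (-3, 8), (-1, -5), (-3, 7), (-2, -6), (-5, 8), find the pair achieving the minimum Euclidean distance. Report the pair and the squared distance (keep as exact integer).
Pair = ((-3, 8), (-3, 7)); squared distance = 1

Compute all C(5, 2) = 10 pairwise squared distances (x_i − x_j)² + (y_i − y_j)². The minimum is 1, attained by the pair ((-3, 8), (-3, 7)).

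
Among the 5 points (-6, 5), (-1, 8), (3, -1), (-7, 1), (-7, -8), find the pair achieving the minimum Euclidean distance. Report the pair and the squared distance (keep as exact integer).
Pair = ((-6, 5), (-7, 1)); squared distance = 17

Compute all C(5, 2) = 10 pairwise squared distances (x_i − x_j)² + (y_i − y_j)². The minimum is 17, attained by the pair ((-6, 5), (-7, 1)).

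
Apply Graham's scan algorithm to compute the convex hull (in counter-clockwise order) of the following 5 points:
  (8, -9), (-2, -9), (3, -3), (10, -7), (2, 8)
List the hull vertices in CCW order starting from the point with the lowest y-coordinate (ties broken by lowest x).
Hull (CCW) = [(-2, -9), (8, -9), (10, -7), (2, 8)]

Graham scan procedure:
  1. Find the pivot p₀ = point with lowest y (tie → lowest x): (-2, -9).
  2. Sort the remaining points by polar angle around p₀.
  3. Walk through sorted points, maintaining a stack; pop the top while the last three entries make a non-left turn (cross product ≤ 0).
  4. Final stack is the convex hull in CCW order: (-2, -9), (8, -9), (10, -7), (2, 8).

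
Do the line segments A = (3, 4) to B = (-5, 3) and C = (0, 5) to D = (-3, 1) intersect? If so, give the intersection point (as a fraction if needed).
Yes; intersection at (-33/29, 101/29) (t = 15/29 on AB, s = 11/29 on CD)

Parametrize AB as A + t(B − A) = (3 + -8 t, 4 + -1 t) and CD as C + s(D − C) = (0 + -3 s, 5 + -4 s). Solve the linear system for (t, s). Determinant = -29 ≠ 0, so a unique intersection of the containing lines exists. Solution: t = 15/29, s = 11/29 — both in [0, 1], so the segments cross. Intersection point: (-33/29, 101/29).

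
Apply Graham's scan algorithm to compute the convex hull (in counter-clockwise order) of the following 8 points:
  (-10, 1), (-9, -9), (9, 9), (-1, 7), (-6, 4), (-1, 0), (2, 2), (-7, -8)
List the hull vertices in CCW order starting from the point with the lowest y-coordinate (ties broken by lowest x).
Hull (CCW) = [(-9, -9), (-7, -8), (9, 9), (-1, 7), (-6, 4), (-10, 1)]

Graham scan procedure:
  1. Find the pivot p₀ = point with lowest y (tie → lowest x): (-9, -9).
  2. Sort the remaining points by polar angle around p₀.
  3. Walk through sorted points, maintaining a stack; pop the top while the last three entries make a non-left turn (cross product ≤ 0).
  4. Final stack is the convex hull in CCW order: (-9, -9), (-7, -8), (9, 9), (-1, 7), (-6, 4), (-10, 1).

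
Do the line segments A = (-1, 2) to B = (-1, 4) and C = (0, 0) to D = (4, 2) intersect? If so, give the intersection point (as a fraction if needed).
No (intersection of containing lines falls outside at least one segment)

Parametrize and solve: t = -5/4, s = -1/4. At least one of these is outside [0, 1], so the segments do not intersect.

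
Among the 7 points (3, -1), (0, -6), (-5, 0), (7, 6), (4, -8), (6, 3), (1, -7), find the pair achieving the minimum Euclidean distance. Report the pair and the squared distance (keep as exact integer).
Pair = ((0, -6), (1, -7)); squared distance = 2

Compute all C(7, 2) = 21 pairwise squared distances (x_i − x_j)² + (y_i − y_j)². The minimum is 2, attained by the pair ((0, -6), (1, -7)).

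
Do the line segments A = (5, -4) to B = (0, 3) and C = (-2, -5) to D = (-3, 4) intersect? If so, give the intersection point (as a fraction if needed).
No (intersection of containing lines falls outside at least one segment)

Parametrize and solve: t = 32/19, s = 27/19. At least one of these is outside [0, 1], so the segments do not intersect.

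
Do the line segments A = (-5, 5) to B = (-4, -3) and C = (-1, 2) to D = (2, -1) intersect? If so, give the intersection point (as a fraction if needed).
No (intersection of containing lines falls outside at least one segment)

Parametrize and solve: t = -1/7, s = -29/21. At least one of these is outside [0, 1], so the segments do not intersect.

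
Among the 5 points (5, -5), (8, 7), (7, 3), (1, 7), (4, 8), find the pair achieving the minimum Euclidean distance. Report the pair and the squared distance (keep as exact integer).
Pair = ((1, 7), (4, 8)); squared distance = 10

Compute all C(5, 2) = 10 pairwise squared distances (x_i − x_j)² + (y_i − y_j)². The minimum is 10, attained by the pair ((1, 7), (4, 8)).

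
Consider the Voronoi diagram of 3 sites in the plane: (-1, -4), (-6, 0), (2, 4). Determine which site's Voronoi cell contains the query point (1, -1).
Nearest site = (-1, -4)

The Voronoi cell of site s contains exactly those query points closer to s than to any other site. Compute squared distances from q = (1, -1) to each site:
  (-1 − 1)² + (-4 − -1)² = 13
  (2 − 1)² + (4 − -1)² = 26
  (-6 − 1)² + (0 − -1)² = 50
Minimum is attained by (-1, -4), so q lies in its Voronoi cell.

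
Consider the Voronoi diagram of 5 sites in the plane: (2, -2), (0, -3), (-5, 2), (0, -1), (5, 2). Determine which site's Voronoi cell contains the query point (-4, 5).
Nearest site = (-5, 2)

The Voronoi cell of site s contains exactly those query points closer to s than to any other site. Compute squared distances from q = (-4, 5) to each site:
  (-5 − -4)² + (2 − 5)² = 10
  (0 − -4)² + (-1 − 5)² = 52
  (0 − -4)² + (-3 − 5)² = 80
  (2 − -4)² + (-2 − 5)² = 85
  (5 − -4)² + (2 − 5)² = 90
Minimum is attained by (-5, 2), so q lies in its Voronoi cell.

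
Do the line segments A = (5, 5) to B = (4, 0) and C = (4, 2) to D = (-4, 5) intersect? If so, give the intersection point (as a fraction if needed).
No (intersection of containing lines falls outside at least one segment)

Parametrize and solve: t = 27/43, s = -2/43. At least one of these is outside [0, 1], so the segments do not intersect.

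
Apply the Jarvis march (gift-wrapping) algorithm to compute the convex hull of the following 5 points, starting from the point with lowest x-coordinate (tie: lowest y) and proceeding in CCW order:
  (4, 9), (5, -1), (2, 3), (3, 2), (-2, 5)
Hull (CCW) = [(-2, 5), (5, -1), (4, 9)]

Jarvis march: at each step, from the current hull vertex p, select the next vertex q as the point such that every other point lies strictly to the left of (or on) the directed line p → q. (Equivalently: for every other point r, the cross product (q − p) × (r − p) ≥ 0.)
Starting point (lowest x, tie lowest y): (-2, 5). Wrap until returning to start. Resulting hull: (-2, 5), (5, -1), (4, 9).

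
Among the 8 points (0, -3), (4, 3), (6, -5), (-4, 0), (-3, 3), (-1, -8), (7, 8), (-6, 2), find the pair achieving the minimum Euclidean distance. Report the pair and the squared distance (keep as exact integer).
Pair = ((-4, 0), (-6, 2)); squared distance = 8

Compute all C(8, 2) = 28 pairwise squared distances (x_i − x_j)² + (y_i − y_j)². The minimum is 8, attained by the pair ((-4, 0), (-6, 2)).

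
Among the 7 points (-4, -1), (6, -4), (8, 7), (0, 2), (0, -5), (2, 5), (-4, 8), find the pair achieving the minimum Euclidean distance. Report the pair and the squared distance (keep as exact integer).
Pair = ((0, 2), (2, 5)); squared distance = 13

Compute all C(7, 2) = 21 pairwise squared distances (x_i − x_j)² + (y_i − y_j)². The minimum is 13, attained by the pair ((0, 2), (2, 5)).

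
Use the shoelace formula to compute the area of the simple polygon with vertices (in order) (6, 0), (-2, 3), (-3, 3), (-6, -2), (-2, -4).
Area = 89/2

Shoelace formula: Area = (1/2) |Σ_i (x_i · y_{i+1} − x_{i+1} · y_i)| (indices mod n). Compute each cross term:
  (6)(3) − (-2)(0) = 18
  (-2)(3) − (-3)(3) = 3
  (-3)(-2) − (-6)(3) = 24
  (-6)(-4) − (-2)(-2) = 20
  (-2)(0) − (6)(-4) = 24
Sum = 89, so (signed) Area = 89/2 = 89/2, |Area| = 89/2.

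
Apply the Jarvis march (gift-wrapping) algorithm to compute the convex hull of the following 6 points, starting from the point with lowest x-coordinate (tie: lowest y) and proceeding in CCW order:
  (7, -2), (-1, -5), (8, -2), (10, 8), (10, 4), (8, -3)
Hull (CCW) = [(-1, -5), (8, -3), (10, 4), (10, 8)]

Jarvis march: at each step, from the current hull vertex p, select the next vertex q as the point such that every other point lies strictly to the left of (or on) the directed line p → q. (Equivalently: for every other point r, the cross product (q − p) × (r − p) ≥ 0.)
Starting point (lowest x, tie lowest y): (-1, -5). Wrap until returning to start. Resulting hull: (-1, -5), (8, -3), (10, 4), (10, 8).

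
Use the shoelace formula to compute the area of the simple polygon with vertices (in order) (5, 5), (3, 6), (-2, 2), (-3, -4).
Area = 26

Shoelace formula: Area = (1/2) |Σ_i (x_i · y_{i+1} − x_{i+1} · y_i)| (indices mod n). Compute each cross term:
  (5)(6) − (3)(5) = 15
  (3)(2) − (-2)(6) = 18
  (-2)(-4) − (-3)(2) = 14
  (-3)(5) − (5)(-4) = 5
Sum = 52, so (signed) Area = 52/2 = 26, |Area| = 26.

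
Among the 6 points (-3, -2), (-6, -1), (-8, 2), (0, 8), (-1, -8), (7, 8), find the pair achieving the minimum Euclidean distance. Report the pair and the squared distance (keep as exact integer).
Pair = ((-3, -2), (-6, -1)); squared distance = 10

Compute all C(6, 2) = 15 pairwise squared distances (x_i − x_j)² + (y_i − y_j)². The minimum is 10, attained by the pair ((-3, -2), (-6, -1)).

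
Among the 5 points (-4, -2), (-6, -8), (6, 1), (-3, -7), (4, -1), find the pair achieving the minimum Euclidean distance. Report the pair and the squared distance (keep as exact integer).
Pair = ((6, 1), (4, -1)); squared distance = 8

Compute all C(5, 2) = 10 pairwise squared distances (x_i − x_j)² + (y_i − y_j)². The minimum is 8, attained by the pair ((6, 1), (4, -1)).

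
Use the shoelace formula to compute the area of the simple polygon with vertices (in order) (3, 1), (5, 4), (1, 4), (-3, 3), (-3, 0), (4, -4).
Area = 75/2

Shoelace formula: Area = (1/2) |Σ_i (x_i · y_{i+1} − x_{i+1} · y_i)| (indices mod n). Compute each cross term:
  (3)(4) − (5)(1) = 7
  (5)(4) − (1)(4) = 16
  (1)(3) − (-3)(4) = 15
  (-3)(0) − (-3)(3) = 9
  (-3)(-4) − (4)(0) = 12
  (4)(1) − (3)(-4) = 16
Sum = 75, so (signed) Area = 75/2 = 75/2, |Area| = 75/2.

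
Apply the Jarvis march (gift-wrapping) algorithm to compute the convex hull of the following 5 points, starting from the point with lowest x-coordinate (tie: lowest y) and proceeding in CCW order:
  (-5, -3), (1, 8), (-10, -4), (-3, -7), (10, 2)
Hull (CCW) = [(-10, -4), (-3, -7), (10, 2), (1, 8)]

Jarvis march: at each step, from the current hull vertex p, select the next vertex q as the point such that every other point lies strictly to the left of (or on) the directed line p → q. (Equivalently: for every other point r, the cross product (q − p) × (r − p) ≥ 0.)
Starting point (lowest x, tie lowest y): (-10, -4). Wrap until returning to start. Resulting hull: (-10, -4), (-3, -7), (10, 2), (1, 8).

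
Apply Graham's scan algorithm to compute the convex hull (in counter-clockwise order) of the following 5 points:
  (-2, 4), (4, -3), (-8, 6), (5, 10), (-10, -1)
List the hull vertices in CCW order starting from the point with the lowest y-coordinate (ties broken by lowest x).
Hull (CCW) = [(4, -3), (5, 10), (-8, 6), (-10, -1)]

Graham scan procedure:
  1. Find the pivot p₀ = point with lowest y (tie → lowest x): (4, -3).
  2. Sort the remaining points by polar angle around p₀.
  3. Walk through sorted points, maintaining a stack; pop the top while the last three entries make a non-left turn (cross product ≤ 0).
  4. Final stack is the convex hull in CCW order: (4, -3), (5, 10), (-8, 6), (-10, -1).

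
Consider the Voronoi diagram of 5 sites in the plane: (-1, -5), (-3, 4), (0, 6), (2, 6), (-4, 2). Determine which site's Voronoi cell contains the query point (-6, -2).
Nearest site = (-4, 2)

The Voronoi cell of site s contains exactly those query points closer to s than to any other site. Compute squared distances from q = (-6, -2) to each site:
  (-4 − -6)² + (2 − -2)² = 20
  (-1 − -6)² + (-5 − -2)² = 34
  (-3 − -6)² + (4 − -2)² = 45
  (0 − -6)² + (6 − -2)² = 100
  (2 − -6)² + (6 − -2)² = 128
Minimum is attained by (-4, 2), so q lies in its Voronoi cell.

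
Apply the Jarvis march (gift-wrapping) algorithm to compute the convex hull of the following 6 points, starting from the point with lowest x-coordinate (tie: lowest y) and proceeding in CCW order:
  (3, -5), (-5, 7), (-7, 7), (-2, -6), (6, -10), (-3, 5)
Hull (CCW) = [(-7, 7), (-2, -6), (6, -10), (-3, 5), (-5, 7)]

Jarvis march: at each step, from the current hull vertex p, select the next vertex q as the point such that every other point lies strictly to the left of (or on) the directed line p → q. (Equivalently: for every other point r, the cross product (q − p) × (r − p) ≥ 0.)
Starting point (lowest x, tie lowest y): (-7, 7). Wrap until returning to start. Resulting hull: (-7, 7), (-2, -6), (6, -10), (-3, 5), (-5, 7).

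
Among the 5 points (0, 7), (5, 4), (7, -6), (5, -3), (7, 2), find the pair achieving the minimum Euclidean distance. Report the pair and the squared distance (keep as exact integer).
Pair = ((5, 4), (7, 2)); squared distance = 8

Compute all C(5, 2) = 10 pairwise squared distances (x_i − x_j)² + (y_i − y_j)². The minimum is 8, attained by the pair ((5, 4), (7, 2)).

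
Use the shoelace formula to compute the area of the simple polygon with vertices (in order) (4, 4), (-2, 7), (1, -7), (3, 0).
Area = 38

Shoelace formula: Area = (1/2) |Σ_i (x_i · y_{i+1} − x_{i+1} · y_i)| (indices mod n). Compute each cross term:
  (4)(7) − (-2)(4) = 36
  (-2)(-7) − (1)(7) = 7
  (1)(0) − (3)(-7) = 21
  (3)(4) − (4)(0) = 12
Sum = 76, so (signed) Area = 76/2 = 38, |Area| = 38.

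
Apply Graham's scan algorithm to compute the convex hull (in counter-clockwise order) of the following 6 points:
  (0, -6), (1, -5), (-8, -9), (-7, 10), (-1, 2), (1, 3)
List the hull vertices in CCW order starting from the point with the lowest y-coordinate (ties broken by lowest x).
Hull (CCW) = [(-8, -9), (0, -6), (1, -5), (1, 3), (-7, 10)]

Graham scan procedure:
  1. Find the pivot p₀ = point with lowest y (tie → lowest x): (-8, -9).
  2. Sort the remaining points by polar angle around p₀.
  3. Walk through sorted points, maintaining a stack; pop the top while the last three entries make a non-left turn (cross product ≤ 0).
  4. Final stack is the convex hull in CCW order: (-8, -9), (0, -6), (1, -5), (1, 3), (-7, 10).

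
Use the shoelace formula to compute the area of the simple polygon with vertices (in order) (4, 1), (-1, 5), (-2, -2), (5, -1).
Area = 27

Shoelace formula: Area = (1/2) |Σ_i (x_i · y_{i+1} − x_{i+1} · y_i)| (indices mod n). Compute each cross term:
  (4)(5) − (-1)(1) = 21
  (-1)(-2) − (-2)(5) = 12
  (-2)(-1) − (5)(-2) = 12
  (5)(1) − (4)(-1) = 9
Sum = 54, so (signed) Area = 54/2 = 27, |Area| = 27.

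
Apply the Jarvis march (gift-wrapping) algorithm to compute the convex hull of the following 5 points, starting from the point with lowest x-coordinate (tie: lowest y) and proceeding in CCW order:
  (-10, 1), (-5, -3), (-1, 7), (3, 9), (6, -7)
Hull (CCW) = [(-10, 1), (-5, -3), (6, -7), (3, 9), (-1, 7)]

Jarvis march: at each step, from the current hull vertex p, select the next vertex q as the point such that every other point lies strictly to the left of (or on) the directed line p → q. (Equivalently: for every other point r, the cross product (q − p) × (r − p) ≥ 0.)
Starting point (lowest x, tie lowest y): (-10, 1). Wrap until returning to start. Resulting hull: (-10, 1), (-5, -3), (6, -7), (3, 9), (-1, 7).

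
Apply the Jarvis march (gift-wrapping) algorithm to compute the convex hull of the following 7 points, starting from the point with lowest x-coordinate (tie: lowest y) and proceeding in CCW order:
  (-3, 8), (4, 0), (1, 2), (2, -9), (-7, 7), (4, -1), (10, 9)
Hull (CCW) = [(-7, 7), (2, -9), (10, 9), (-3, 8)]

Jarvis march: at each step, from the current hull vertex p, select the next vertex q as the point such that every other point lies strictly to the left of (or on) the directed line p → q. (Equivalently: for every other point r, the cross product (q − p) × (r − p) ≥ 0.)
Starting point (lowest x, tie lowest y): (-7, 7). Wrap until returning to start. Resulting hull: (-7, 7), (2, -9), (10, 9), (-3, 8).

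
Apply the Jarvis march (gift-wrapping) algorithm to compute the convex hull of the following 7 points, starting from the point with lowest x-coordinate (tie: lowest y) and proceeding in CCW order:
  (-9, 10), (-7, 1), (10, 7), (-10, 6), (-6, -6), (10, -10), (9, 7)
Hull (CCW) = [(-10, 6), (-6, -6), (10, -10), (10, 7), (-9, 10)]

Jarvis march: at each step, from the current hull vertex p, select the next vertex q as the point such that every other point lies strictly to the left of (or on) the directed line p → q. (Equivalently: for every other point r, the cross product (q − p) × (r − p) ≥ 0.)
Starting point (lowest x, tie lowest y): (-10, 6). Wrap until returning to start. Resulting hull: (-10, 6), (-6, -6), (10, -10), (10, 7), (-9, 10).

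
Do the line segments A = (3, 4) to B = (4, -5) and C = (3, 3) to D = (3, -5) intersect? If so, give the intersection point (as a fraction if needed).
No (intersection of containing lines falls outside at least one segment)

Parametrize and solve: t = 0, s = -1/8. At least one of these is outside [0, 1], so the segments do not intersect.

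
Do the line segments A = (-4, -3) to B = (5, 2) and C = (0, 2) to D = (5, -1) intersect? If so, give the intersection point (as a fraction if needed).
Yes; intersection at (125/52, 29/52) (t = 37/52 on AB, s = 25/52 on CD)

Parametrize AB as A + t(B − A) = (-4 + 9 t, -3 + 5 t) and CD as C + s(D − C) = (0 + 5 s, 2 + -3 s). Solve the linear system for (t, s). Determinant = 52 ≠ 0, so a unique intersection of the containing lines exists. Solution: t = 37/52, s = 25/52 — both in [0, 1], so the segments cross. Intersection point: (125/52, 29/52).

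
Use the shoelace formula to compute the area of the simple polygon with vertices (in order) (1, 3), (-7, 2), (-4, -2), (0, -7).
Area = 40

Shoelace formula: Area = (1/2) |Σ_i (x_i · y_{i+1} − x_{i+1} · y_i)| (indices mod n). Compute each cross term:
  (1)(2) − (-7)(3) = 23
  (-7)(-2) − (-4)(2) = 22
  (-4)(-7) − (0)(-2) = 28
  (0)(3) − (1)(-7) = 7
Sum = 80, so (signed) Area = 80/2 = 40, |Area| = 40.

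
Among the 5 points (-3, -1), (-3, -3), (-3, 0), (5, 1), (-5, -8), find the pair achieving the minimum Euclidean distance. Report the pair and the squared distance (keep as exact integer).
Pair = ((-3, -1), (-3, 0)); squared distance = 1

Compute all C(5, 2) = 10 pairwise squared distances (x_i − x_j)² + (y_i − y_j)². The minimum is 1, attained by the pair ((-3, -1), (-3, 0)).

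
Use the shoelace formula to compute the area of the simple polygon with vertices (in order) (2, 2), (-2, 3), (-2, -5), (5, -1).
Area = 65/2

Shoelace formula: Area = (1/2) |Σ_i (x_i · y_{i+1} − x_{i+1} · y_i)| (indices mod n). Compute each cross term:
  (2)(3) − (-2)(2) = 10
  (-2)(-5) − (-2)(3) = 16
  (-2)(-1) − (5)(-5) = 27
  (5)(2) − (2)(-1) = 12
Sum = 65, so (signed) Area = 65/2 = 65/2, |Area| = 65/2.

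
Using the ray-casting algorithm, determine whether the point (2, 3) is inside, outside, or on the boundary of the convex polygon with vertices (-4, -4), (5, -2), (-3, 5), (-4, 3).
The point (2, 3) lies strictly outside the polygon

Cast a horizontal ray to the right from the query point and count how many polygon edges it crosses (each edge strictly once or zero times, handled with the usual half-open convention). 
Parity of crossings → even ⇒ outside.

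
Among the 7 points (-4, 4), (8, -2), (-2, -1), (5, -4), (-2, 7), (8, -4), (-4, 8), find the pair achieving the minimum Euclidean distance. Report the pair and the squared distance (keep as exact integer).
Pair = ((8, -2), (8, -4)); squared distance = 4

Compute all C(7, 2) = 21 pairwise squared distances (x_i − x_j)² + (y_i − y_j)². The minimum is 4, attained by the pair ((8, -2), (8, -4)).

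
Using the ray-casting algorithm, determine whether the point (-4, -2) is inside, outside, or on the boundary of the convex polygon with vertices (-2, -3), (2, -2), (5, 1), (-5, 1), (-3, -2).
The point (-4, -2) lies strictly outside the polygon

Cast a horizontal ray to the right from the query point and count how many polygon edges it crosses (each edge strictly once or zero times, handled with the usual half-open convention). 
Parity of crossings → even ⇒ outside.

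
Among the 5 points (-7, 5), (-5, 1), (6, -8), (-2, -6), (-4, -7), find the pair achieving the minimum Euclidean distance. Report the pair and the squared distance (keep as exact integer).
Pair = ((-2, -6), (-4, -7)); squared distance = 5

Compute all C(5, 2) = 10 pairwise squared distances (x_i − x_j)² + (y_i − y_j)². The minimum is 5, attained by the pair ((-2, -6), (-4, -7)).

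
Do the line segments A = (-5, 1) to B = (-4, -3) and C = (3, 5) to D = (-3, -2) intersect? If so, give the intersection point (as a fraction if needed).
No (intersection of containing lines falls outside at least one segment)

Parametrize and solve: t = 32/31, s = 36/31. At least one of these is outside [0, 1], so the segments do not intersect.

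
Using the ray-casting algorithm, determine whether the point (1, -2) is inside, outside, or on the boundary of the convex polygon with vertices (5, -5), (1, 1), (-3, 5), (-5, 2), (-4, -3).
The point (1, -2) lies strictly inside the polygon

Cast a horizontal ray to the right from the query point and count how many polygon edges it crosses (each edge strictly once or zero times, handled with the usual half-open convention). 
Parity of crossings → odd ⇒ inside.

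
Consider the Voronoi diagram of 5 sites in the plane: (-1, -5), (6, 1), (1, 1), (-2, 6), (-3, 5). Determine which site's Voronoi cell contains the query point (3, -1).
Nearest site = (1, 1)

The Voronoi cell of site s contains exactly those query points closer to s than to any other site. Compute squared distances from q = (3, -1) to each site:
  (1 − 3)² + (1 − -1)² = 8
  (6 − 3)² + (1 − -1)² = 13
  (-1 − 3)² + (-5 − -1)² = 32
  (-3 − 3)² + (5 − -1)² = 72
  (-2 − 3)² + (6 − -1)² = 74
Minimum is attained by (1, 1), so q lies in its Voronoi cell.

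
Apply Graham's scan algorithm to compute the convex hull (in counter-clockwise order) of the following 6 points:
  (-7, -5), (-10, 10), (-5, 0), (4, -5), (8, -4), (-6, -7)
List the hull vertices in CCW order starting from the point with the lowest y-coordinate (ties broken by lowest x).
Hull (CCW) = [(-6, -7), (4, -5), (8, -4), (-10, 10), (-7, -5)]

Graham scan procedure:
  1. Find the pivot p₀ = point with lowest y (tie → lowest x): (-6, -7).
  2. Sort the remaining points by polar angle around p₀.
  3. Walk through sorted points, maintaining a stack; pop the top while the last three entries make a non-left turn (cross product ≤ 0).
  4. Final stack is the convex hull in CCW order: (-6, -7), (4, -5), (8, -4), (-10, 10), (-7, -5).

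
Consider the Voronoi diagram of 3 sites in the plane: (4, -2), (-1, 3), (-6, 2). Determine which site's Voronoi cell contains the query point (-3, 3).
Nearest site = (-1, 3)

The Voronoi cell of site s contains exactly those query points closer to s than to any other site. Compute squared distances from q = (-3, 3) to each site:
  (-1 − -3)² + (3 − 3)² = 4
  (-6 − -3)² + (2 − 3)² = 10
  (4 − -3)² + (-2 − 3)² = 74
Minimum is attained by (-1, 3), so q lies in its Voronoi cell.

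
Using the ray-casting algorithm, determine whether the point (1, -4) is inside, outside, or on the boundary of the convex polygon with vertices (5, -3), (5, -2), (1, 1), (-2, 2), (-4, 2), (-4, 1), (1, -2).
The point (1, -4) lies strictly outside the polygon

Cast a horizontal ray to the right from the query point and count how many polygon edges it crosses (each edge strictly once or zero times, handled with the usual half-open convention). 
Parity of crossings → even ⇒ outside.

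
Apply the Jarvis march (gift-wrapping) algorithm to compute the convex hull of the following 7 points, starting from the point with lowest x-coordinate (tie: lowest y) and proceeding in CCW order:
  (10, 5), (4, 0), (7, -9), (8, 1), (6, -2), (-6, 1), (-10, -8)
Hull (CCW) = [(-10, -8), (7, -9), (10, 5), (-6, 1)]

Jarvis march: at each step, from the current hull vertex p, select the next vertex q as the point such that every other point lies strictly to the left of (or on) the directed line p → q. (Equivalently: for every other point r, the cross product (q − p) × (r − p) ≥ 0.)
Starting point (lowest x, tie lowest y): (-10, -8). Wrap until returning to start. Resulting hull: (-10, -8), (7, -9), (10, 5), (-6, 1).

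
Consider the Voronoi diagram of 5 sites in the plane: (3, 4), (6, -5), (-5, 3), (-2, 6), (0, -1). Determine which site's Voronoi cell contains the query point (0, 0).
Nearest site = (0, -1)

The Voronoi cell of site s contains exactly those query points closer to s than to any other site. Compute squared distances from q = (0, 0) to each site:
  (0 − 0)² + (-1 − 0)² = 1
  (3 − 0)² + (4 − 0)² = 25
  (-5 − 0)² + (3 − 0)² = 34
  (-2 − 0)² + (6 − 0)² = 40
  (6 − 0)² + (-5 − 0)² = 61
Minimum is attained by (0, -1), so q lies in its Voronoi cell.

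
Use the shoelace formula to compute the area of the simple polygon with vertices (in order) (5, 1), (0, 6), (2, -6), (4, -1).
Area = 49/2

Shoelace formula: Area = (1/2) |Σ_i (x_i · y_{i+1} − x_{i+1} · y_i)| (indices mod n). Compute each cross term:
  (5)(6) − (0)(1) = 30
  (0)(-6) − (2)(6) = -12
  (2)(-1) − (4)(-6) = 22
  (4)(1) − (5)(-1) = 9
Sum = 49, so (signed) Area = 49/2 = 49/2, |Area| = 49/2.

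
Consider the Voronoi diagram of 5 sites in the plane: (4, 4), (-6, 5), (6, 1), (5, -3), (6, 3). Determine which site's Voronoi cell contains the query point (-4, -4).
Nearest site = (5, -3)

The Voronoi cell of site s contains exactly those query points closer to s than to any other site. Compute squared distances from q = (-4, -4) to each site:
  (5 − -4)² + (-3 − -4)² = 82
  (-6 − -4)² + (5 − -4)² = 85
  (6 − -4)² + (1 − -4)² = 125
  (4 − -4)² + (4 − -4)² = 128
  (6 − -4)² + (3 − -4)² = 149
Minimum is attained by (5, -3), so q lies in its Voronoi cell.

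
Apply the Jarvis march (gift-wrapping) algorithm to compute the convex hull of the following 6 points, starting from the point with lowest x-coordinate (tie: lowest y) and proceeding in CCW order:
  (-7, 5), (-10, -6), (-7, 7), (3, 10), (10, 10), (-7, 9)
Hull (CCW) = [(-10, -6), (10, 10), (3, 10), (-7, 9)]

Jarvis march: at each step, from the current hull vertex p, select the next vertex q as the point such that every other point lies strictly to the left of (or on) the directed line p → q. (Equivalently: for every other point r, the cross product (q − p) × (r − p) ≥ 0.)
Starting point (lowest x, tie lowest y): (-10, -6). Wrap until returning to start. Resulting hull: (-10, -6), (10, 10), (3, 10), (-7, 9).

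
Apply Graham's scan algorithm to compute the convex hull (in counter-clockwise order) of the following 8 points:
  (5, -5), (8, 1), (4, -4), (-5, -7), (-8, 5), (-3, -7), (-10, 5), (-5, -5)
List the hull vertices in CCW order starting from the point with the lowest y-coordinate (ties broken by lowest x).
Hull (CCW) = [(-5, -7), (-3, -7), (5, -5), (8, 1), (-8, 5), (-10, 5)]

Graham scan procedure:
  1. Find the pivot p₀ = point with lowest y (tie → lowest x): (-5, -7).
  2. Sort the remaining points by polar angle around p₀.
  3. Walk through sorted points, maintaining a stack; pop the top while the last three entries make a non-left turn (cross product ≤ 0).
  4. Final stack is the convex hull in CCW order: (-5, -7), (-3, -7), (5, -5), (8, 1), (-8, 5), (-10, 5).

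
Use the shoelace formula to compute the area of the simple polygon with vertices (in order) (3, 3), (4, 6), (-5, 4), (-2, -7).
Area = 55

Shoelace formula: Area = (1/2) |Σ_i (x_i · y_{i+1} − x_{i+1} · y_i)| (indices mod n). Compute each cross term:
  (3)(6) − (4)(3) = 6
  (4)(4) − (-5)(6) = 46
  (-5)(-7) − (-2)(4) = 43
  (-2)(3) − (3)(-7) = 15
Sum = 110, so (signed) Area = 110/2 = 55, |Area| = 55.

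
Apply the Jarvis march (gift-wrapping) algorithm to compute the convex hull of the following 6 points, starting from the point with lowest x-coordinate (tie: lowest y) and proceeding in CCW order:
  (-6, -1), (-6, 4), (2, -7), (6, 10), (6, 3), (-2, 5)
Hull (CCW) = [(-6, -1), (2, -7), (6, 3), (6, 10), (-6, 4)]

Jarvis march: at each step, from the current hull vertex p, select the next vertex q as the point such that every other point lies strictly to the left of (or on) the directed line p → q. (Equivalently: for every other point r, the cross product (q − p) × (r − p) ≥ 0.)
Starting point (lowest x, tie lowest y): (-6, -1). Wrap until returning to start. Resulting hull: (-6, -1), (2, -7), (6, 3), (6, 10), (-6, 4).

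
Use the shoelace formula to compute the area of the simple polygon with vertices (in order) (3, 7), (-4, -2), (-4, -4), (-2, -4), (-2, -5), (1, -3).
Area = 67/2

Shoelace formula: Area = (1/2) |Σ_i (x_i · y_{i+1} − x_{i+1} · y_i)| (indices mod n). Compute each cross term:
  (3)(-2) − (-4)(7) = 22
  (-4)(-4) − (-4)(-2) = 8
  (-4)(-4) − (-2)(-4) = 8
  (-2)(-5) − (-2)(-4) = 2
  (-2)(-3) − (1)(-5) = 11
  (1)(7) − (3)(-3) = 16
Sum = 67, so (signed) Area = 67/2 = 67/2, |Area| = 67/2.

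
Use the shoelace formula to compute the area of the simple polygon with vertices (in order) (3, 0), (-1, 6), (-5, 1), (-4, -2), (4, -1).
Area = 38

Shoelace formula: Area = (1/2) |Σ_i (x_i · y_{i+1} − x_{i+1} · y_i)| (indices mod n). Compute each cross term:
  (3)(6) − (-1)(0) = 18
  (-1)(1) − (-5)(6) = 29
  (-5)(-2) − (-4)(1) = 14
  (-4)(-1) − (4)(-2) = 12
  (4)(0) − (3)(-1) = 3
Sum = 76, so (signed) Area = 76/2 = 38, |Area| = 38.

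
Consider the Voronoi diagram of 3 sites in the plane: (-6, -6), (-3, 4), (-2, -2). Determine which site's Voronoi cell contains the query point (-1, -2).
Nearest site = (-2, -2)

The Voronoi cell of site s contains exactly those query points closer to s than to any other site. Compute squared distances from q = (-1, -2) to each site:
  (-2 − -1)² + (-2 − -2)² = 1
  (-3 − -1)² + (4 − -2)² = 40
  (-6 − -1)² + (-6 − -2)² = 41
Minimum is attained by (-2, -2), so q lies in its Voronoi cell.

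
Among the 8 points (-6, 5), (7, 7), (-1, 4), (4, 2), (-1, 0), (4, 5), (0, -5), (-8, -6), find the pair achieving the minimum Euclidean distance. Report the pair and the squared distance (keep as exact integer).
Pair = ((4, 2), (4, 5)); squared distance = 9

Compute all C(8, 2) = 28 pairwise squared distances (x_i − x_j)² + (y_i − y_j)². The minimum is 9, attained by the pair ((4, 2), (4, 5)).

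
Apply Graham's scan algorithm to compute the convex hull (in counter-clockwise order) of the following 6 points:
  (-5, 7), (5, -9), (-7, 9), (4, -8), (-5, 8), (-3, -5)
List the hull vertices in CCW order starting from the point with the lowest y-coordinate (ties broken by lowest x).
Hull (CCW) = [(5, -9), (-5, 8), (-7, 9), (-3, -5)]

Graham scan procedure:
  1. Find the pivot p₀ = point with lowest y (tie → lowest x): (5, -9).
  2. Sort the remaining points by polar angle around p₀.
  3. Walk through sorted points, maintaining a stack; pop the top while the last three entries make a non-left turn (cross product ≤ 0).
  4. Final stack is the convex hull in CCW order: (5, -9), (-5, 8), (-7, 9), (-3, -5).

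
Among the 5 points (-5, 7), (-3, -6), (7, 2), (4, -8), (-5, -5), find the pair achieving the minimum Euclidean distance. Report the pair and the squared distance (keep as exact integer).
Pair = ((-3, -6), (-5, -5)); squared distance = 5

Compute all C(5, 2) = 10 pairwise squared distances (x_i − x_j)² + (y_i − y_j)². The minimum is 5, attained by the pair ((-3, -6), (-5, -5)).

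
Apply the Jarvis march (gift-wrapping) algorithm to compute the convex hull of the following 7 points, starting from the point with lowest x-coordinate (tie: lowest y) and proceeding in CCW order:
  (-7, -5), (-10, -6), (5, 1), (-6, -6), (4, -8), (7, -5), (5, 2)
Hull (CCW) = [(-10, -6), (4, -8), (7, -5), (5, 2)]

Jarvis march: at each step, from the current hull vertex p, select the next vertex q as the point such that every other point lies strictly to the left of (or on) the directed line p → q. (Equivalently: for every other point r, the cross product (q − p) × (r − p) ≥ 0.)
Starting point (lowest x, tie lowest y): (-10, -6). Wrap until returning to start. Resulting hull: (-10, -6), (4, -8), (7, -5), (5, 2).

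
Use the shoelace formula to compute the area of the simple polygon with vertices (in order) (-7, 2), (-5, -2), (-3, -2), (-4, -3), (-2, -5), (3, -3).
Area = 49/2

Shoelace formula: Area = (1/2) |Σ_i (x_i · y_{i+1} − x_{i+1} · y_i)| (indices mod n). Compute each cross term:
  (-7)(-2) − (-5)(2) = 24
  (-5)(-2) − (-3)(-2) = 4
  (-3)(-3) − (-4)(-2) = 1
  (-4)(-5) − (-2)(-3) = 14
  (-2)(-3) − (3)(-5) = 21
  (3)(2) − (-7)(-3) = -15
Sum = 49, so (signed) Area = 49/2 = 49/2, |Area| = 49/2.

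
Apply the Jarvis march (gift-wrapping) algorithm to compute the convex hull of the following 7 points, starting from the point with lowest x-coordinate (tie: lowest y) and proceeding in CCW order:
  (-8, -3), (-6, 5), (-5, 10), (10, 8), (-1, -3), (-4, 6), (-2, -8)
Hull (CCW) = [(-8, -3), (-2, -8), (10, 8), (-5, 10)]

Jarvis march: at each step, from the current hull vertex p, select the next vertex q as the point such that every other point lies strictly to the left of (or on) the directed line p → q. (Equivalently: for every other point r, the cross product (q − p) × (r − p) ≥ 0.)
Starting point (lowest x, tie lowest y): (-8, -3). Wrap until returning to start. Resulting hull: (-8, -3), (-2, -8), (10, 8), (-5, 10).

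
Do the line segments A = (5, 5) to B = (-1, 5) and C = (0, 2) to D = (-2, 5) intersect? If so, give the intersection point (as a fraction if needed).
No (intersection of containing lines falls outside at least one segment)

Parametrize and solve: t = 7/6, s = 1. At least one of these is outside [0, 1], so the segments do not intersect.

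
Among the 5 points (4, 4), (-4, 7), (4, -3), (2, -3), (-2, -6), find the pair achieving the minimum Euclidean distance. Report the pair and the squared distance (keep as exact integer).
Pair = ((4, -3), (2, -3)); squared distance = 4

Compute all C(5, 2) = 10 pairwise squared distances (x_i − x_j)² + (y_i − y_j)². The minimum is 4, attained by the pair ((4, -3), (2, -3)).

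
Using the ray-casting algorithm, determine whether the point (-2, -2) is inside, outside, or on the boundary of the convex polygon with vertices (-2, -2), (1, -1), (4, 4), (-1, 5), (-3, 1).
The point (-2, -2) lies on the polygon boundary

Boundary check: the query satisfies the collinearity and bounding-box conditions for some polygon edge, so it lies exactly on the boundary.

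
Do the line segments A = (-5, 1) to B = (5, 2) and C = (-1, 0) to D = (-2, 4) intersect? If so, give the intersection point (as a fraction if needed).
Yes; intersection at (-55/41, 56/41) (t = 15/41 on AB, s = 14/41 on CD)

Parametrize AB as A + t(B − A) = (-5 + 10 t, 1 + 1 t) and CD as C + s(D − C) = (-1 + -1 s, 0 + 4 s). Solve the linear system for (t, s). Determinant = -41 ≠ 0, so a unique intersection of the containing lines exists. Solution: t = 15/41, s = 14/41 — both in [0, 1], so the segments cross. Intersection point: (-55/41, 56/41).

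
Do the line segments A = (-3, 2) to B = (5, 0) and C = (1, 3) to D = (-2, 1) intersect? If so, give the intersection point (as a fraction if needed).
Yes; intersection at (-13/11, 17/11) (t = 5/22 on AB, s = 8/11 on CD)

Parametrize AB as A + t(B − A) = (-3 + 8 t, 2 + -2 t) and CD as C + s(D − C) = (1 + -3 s, 3 + -2 s). Solve the linear system for (t, s). Determinant = 22 ≠ 0, so a unique intersection of the containing lines exists. Solution: t = 5/22, s = 8/11 — both in [0, 1], so the segments cross. Intersection point: (-13/11, 17/11).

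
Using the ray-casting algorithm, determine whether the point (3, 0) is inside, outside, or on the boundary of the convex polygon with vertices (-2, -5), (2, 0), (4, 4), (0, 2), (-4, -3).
The point (3, 0) lies strictly outside the polygon

Cast a horizontal ray to the right from the query point and count how many polygon edges it crosses (each edge strictly once or zero times, handled with the usual half-open convention). 
Parity of crossings → even ⇒ outside.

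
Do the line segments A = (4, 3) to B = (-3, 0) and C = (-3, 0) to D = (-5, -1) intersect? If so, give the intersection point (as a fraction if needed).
Yes; intersection at (-3, 0) (t = 1 on AB, s = 0 on CD)

Parametrize AB as A + t(B − A) = (4 + -7 t, 3 + -3 t) and CD as C + s(D − C) = (-3 + -2 s, 0 + -1 s). Solve the linear system for (t, s). Determinant = -1 ≠ 0, so a unique intersection of the containing lines exists. Solution: t = 1, s = 0 — both in [0, 1], so the segments cross. Intersection point: (-3, 0).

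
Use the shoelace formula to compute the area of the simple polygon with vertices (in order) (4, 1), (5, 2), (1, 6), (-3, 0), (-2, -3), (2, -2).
Area = 39

Shoelace formula: Area = (1/2) |Σ_i (x_i · y_{i+1} − x_{i+1} · y_i)| (indices mod n). Compute each cross term:
  (4)(2) − (5)(1) = 3
  (5)(6) − (1)(2) = 28
  (1)(0) − (-3)(6) = 18
  (-3)(-3) − (-2)(0) = 9
  (-2)(-2) − (2)(-3) = 10
  (2)(1) − (4)(-2) = 10
Sum = 78, so (signed) Area = 78/2 = 39, |Area| = 39.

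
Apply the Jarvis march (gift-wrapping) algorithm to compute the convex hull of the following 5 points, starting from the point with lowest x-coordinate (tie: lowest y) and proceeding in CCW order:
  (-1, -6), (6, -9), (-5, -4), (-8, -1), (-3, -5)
Hull (CCW) = [(-8, -1), (-5, -4), (-1, -6), (6, -9)]

Jarvis march: at each step, from the current hull vertex p, select the next vertex q as the point such that every other point lies strictly to the left of (or on) the directed line p → q. (Equivalently: for every other point r, the cross product (q − p) × (r − p) ≥ 0.)
Starting point (lowest x, tie lowest y): (-8, -1). Wrap until returning to start. Resulting hull: (-8, -1), (-5, -4), (-1, -6), (6, -9).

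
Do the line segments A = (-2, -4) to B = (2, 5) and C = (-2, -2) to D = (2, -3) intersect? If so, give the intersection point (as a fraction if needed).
Yes; intersection at (-6/5, -11/5) (t = 1/5 on AB, s = 1/5 on CD)

Parametrize AB as A + t(B − A) = (-2 + 4 t, -4 + 9 t) and CD as C + s(D − C) = (-2 + 4 s, -2 + -1 s). Solve the linear system for (t, s). Determinant = 40 ≠ 0, so a unique intersection of the containing lines exists. Solution: t = 1/5, s = 1/5 — both in [0, 1], so the segments cross. Intersection point: (-6/5, -11/5).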